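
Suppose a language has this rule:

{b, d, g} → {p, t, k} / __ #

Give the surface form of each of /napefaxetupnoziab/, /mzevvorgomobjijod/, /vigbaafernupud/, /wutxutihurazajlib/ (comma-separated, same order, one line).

napefaxetupnoziap, mzevvorgomobjijot, vigbaafernuput, wutxutihurazajlip

/napefaxetupnoziab/: /b/ is a voiced stop in word-final position, so it devoices to [p]. → [napefaxetupnoziap].
/mzevvorgomobjijod/: /d/ is a voiced stop in word-final position, so it devoices to [t]. → [mzevvorgomobjijot].
/vigbaafernupud/: /d/ is a voiced stop in word-final position, so it devoices to [t]. → [vigbaafernuput].
/wutxutihurazajlib/: /b/ is a voiced stop in word-final position, so it devoices to [p]. → [wutxutihurazajlip].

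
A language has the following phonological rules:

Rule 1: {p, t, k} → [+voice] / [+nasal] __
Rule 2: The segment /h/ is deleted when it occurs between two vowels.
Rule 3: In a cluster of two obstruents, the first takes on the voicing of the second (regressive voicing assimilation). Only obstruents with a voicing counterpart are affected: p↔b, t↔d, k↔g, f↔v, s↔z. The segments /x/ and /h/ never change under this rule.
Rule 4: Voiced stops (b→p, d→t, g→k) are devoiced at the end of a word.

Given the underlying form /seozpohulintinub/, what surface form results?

seospoulindinup

Rule 1 (post-nasal voicing): /t/ is a voiceless stop immediately after the nasal /n/, so it voices to [d]. /seozpohulintinub/ → seozpohulindinub.
Rule 2 (intervocalic h-deletion): /h/ occurs between vowels /o/ and /u/, so it deletes. /seozpohulindinub/ → seozpoulindinub.
Rule 3 (regressive voicing assimilation): /z/ precedes the voiceless obstruent /p/, so it devoices to [s] by assimilation. /seozpoulindinub/ → seospoulindinub.
Rule 4 (final devoicing): /b/ is a voiced stop in word-final position, so it devoices to [p]. /seospoulindinub/ → seospoulindinup.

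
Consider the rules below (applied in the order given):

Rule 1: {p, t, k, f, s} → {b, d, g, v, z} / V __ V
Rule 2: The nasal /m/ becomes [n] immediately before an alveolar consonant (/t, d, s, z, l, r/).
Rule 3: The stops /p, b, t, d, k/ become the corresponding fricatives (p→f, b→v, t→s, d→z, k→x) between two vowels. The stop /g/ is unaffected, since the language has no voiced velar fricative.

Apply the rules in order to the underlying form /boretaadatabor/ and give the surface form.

borezaazazavor

Rule 1 (intervocalic voicing): /t/ is a voiceless obstruent between vowels /e/ and /a/, so it voices to [d]. /t/ is a voiceless obstruent between vowels /a/ and /a/, so it voices to [d]. /boretaadatabor/ → boredaadadabor.
Rule 2 (nasal place assimilation): no segment meets the environment; /boredaadadabor/ is unchanged.
Rule 3 (intervocalic spirantization): /d/ is a stop between vowels /e/ and /a/, so it spirantizes to the fricative [z]. /d/ is a stop between vowels /a/ and /a/, so it spirantizes to the fricative [z]. /d/ is a stop between vowels /a/ and /a/, so it spirantizes to the fricative [z]. /b/ is a stop between vowels /a/ and /o/, so it spirantizes to the fricative [v]. /boredaadadabor/ → borezaazazavor.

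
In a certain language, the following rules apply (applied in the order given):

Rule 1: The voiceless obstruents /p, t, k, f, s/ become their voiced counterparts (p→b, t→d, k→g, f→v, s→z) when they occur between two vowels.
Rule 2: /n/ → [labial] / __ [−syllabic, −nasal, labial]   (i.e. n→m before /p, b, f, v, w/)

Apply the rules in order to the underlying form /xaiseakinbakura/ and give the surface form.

Rule 1 (intervocalic voicing): /s/ is a voiceless obstruent between vowels /i/ and /e/, so it voices to [z]. /k/ is a voiceless obstruent between vowels /a/ and /i/, so it voices to [g]. /k/ is a voiceless obstruent between vowels /a/ and /u/, so it voices to [g]. /xaiseakinbakura/ → xaizeaginbagura.
Rule 2 (nasal place assimilation): /n/ precedes the labial consonant /b/, so it assimilates in place to [m]. /xaizeaginbagura/ → xaizeagimbagura.

xaizeagimbagura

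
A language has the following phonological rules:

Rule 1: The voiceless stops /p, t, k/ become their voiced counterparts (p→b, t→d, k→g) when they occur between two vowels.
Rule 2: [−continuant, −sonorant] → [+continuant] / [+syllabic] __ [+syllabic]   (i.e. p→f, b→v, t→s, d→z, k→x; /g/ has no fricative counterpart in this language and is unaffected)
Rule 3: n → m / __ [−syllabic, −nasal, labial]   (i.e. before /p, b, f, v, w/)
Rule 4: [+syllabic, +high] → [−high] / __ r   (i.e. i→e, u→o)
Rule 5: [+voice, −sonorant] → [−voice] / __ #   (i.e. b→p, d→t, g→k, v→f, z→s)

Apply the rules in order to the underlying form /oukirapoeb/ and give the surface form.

Rule 1 (intervocalic voicing): /k/ is a voiceless stop between vowels /u/ and /i/, so it voices to [g]. /p/ is a voiceless stop between vowels /a/ and /o/, so it voices to [b]. /oukirapoeb/ → ougiraboeb.
Rule 2 (intervocalic spirantization): /b/ is a stop between vowels /a/ and /o/, so it spirantizes to the fricative [v]. /ougiraboeb/ → ougiravoeb.
Rule 3 (nasal place assimilation): no segment meets the environment; /ougiravoeb/ is unchanged.
Rule 4 (pre-rhotic lowering): /i/ is a high vowel immediately before /r/, so it lowers to [e]. /ougiravoeb/ → ougeravoeb.
Rule 5 (final devoicing): /b/ is a voiced obstruent in word-final position, so it devoices to [p]. /ougeravoeb/ → ougeravoep.

ougeravoep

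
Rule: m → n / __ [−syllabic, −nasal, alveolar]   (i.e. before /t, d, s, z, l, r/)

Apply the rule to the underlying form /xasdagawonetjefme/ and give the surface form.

No segment of /xasdagawonetjefme/ meets the structural description of the rule, so the form surfaces unchanged.

xasdagawonetjefme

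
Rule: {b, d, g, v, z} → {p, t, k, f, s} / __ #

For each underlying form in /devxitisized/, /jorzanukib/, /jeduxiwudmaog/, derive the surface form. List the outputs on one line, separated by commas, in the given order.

devxitisizet, jorzanukip, jeduxiwudmaok

/devxitisized/: /d/ is a voiced obstruent in word-final position, so it devoices to [t]. → [devxitisizet].
/jorzanukib/: /b/ is a voiced obstruent in word-final position, so it devoices to [p]. → [jorzanukip].
/jeduxiwudmaog/: /g/ is a voiced obstruent in word-final position, so it devoices to [k]. → [jeduxiwudmaok].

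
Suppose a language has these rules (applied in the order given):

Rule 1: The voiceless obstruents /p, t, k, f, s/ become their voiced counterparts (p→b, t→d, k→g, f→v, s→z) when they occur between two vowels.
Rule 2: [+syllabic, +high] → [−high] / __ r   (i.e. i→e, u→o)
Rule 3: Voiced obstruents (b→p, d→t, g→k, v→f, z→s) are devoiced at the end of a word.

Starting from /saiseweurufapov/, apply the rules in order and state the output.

saizeweoruvabof

Rule 1 (intervocalic voicing): /s/ is a voiceless obstruent between vowels /i/ and /e/, so it voices to [z]. /f/ is a voiceless obstruent between vowels /u/ and /a/, so it voices to [v]. /p/ is a voiceless obstruent between vowels /a/ and /o/, so it voices to [b]. /saiseweurufapov/ → saizeweuruvabov.
Rule 2 (pre-rhotic lowering): /u/ is a high vowel immediately before /r/, so it lowers to [o]. /saizeweuruvabov/ → saizeweoruvabov.
Rule 3 (final devoicing): /v/ is a voiced obstruent in word-final position, so it devoices to [f]. /saizeweoruvabov/ → saizeweoruvabof.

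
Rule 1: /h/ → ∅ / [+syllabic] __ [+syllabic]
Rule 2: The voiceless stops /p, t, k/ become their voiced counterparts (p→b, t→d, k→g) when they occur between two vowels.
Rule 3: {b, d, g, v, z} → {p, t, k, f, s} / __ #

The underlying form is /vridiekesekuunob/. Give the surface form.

Rule 1 (intervocalic h-deletion): no segment meets the environment; /vridiekesekuunob/ is unchanged.
Rule 2 (intervocalic voicing): /k/ is a voiceless stop between vowels /e/ and /e/, so it voices to [g]. /k/ is a voiceless stop between vowels /e/ and /u/, so it voices to [g]. /vridiekesekuunob/ → vridiegeseguunob.
Rule 3 (final devoicing): /b/ is a voiced obstruent in word-final position, so it devoices to [p]. /vridiegeseguunob/ → vridiegeseguunop.

vridiegeseguunop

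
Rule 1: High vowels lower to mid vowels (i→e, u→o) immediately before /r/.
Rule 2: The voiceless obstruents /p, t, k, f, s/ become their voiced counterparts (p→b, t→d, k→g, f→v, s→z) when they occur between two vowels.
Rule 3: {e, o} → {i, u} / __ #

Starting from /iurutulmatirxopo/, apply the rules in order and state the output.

iorudulmaderxobu

Rule 1 (pre-rhotic lowering): /u/ is a high vowel immediately before /r/, so it lowers to [o]. /i/ is a high vowel immediately before /r/, so it lowers to [e]. /iurutulmatirxopo/ → iorutulmaterxopo.
Rule 2 (intervocalic voicing): /t/ is a voiceless obstruent between vowels /u/ and /u/, so it voices to [d]. /t/ is a voiceless obstruent between vowels /a/ and /e/, so it voices to [d]. /p/ is a voiceless obstruent between vowels /o/ and /o/, so it voices to [b]. /iorutulmaterxopo/ → iorudulmaderxobo.
Rule 3 (final vowel raising): /o/ is a mid vowel in word-final position, so it raises to [u]. /iorudulmaderxobo/ → iorudulmaderxobu.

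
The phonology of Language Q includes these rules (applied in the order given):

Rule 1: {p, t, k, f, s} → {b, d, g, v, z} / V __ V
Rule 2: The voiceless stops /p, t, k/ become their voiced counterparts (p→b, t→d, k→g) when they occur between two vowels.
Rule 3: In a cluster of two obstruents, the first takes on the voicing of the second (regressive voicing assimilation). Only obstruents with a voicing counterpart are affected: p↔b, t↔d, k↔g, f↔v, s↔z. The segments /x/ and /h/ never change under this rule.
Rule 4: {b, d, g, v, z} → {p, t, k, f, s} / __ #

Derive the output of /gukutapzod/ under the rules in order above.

Rule 1 (intervocalic voicing): /k/ is a voiceless obstruent between vowels /u/ and /u/, so it voices to [g]. /t/ is a voiceless obstruent between vowels /u/ and /a/, so it voices to [d]. /gukutapzod/ → gugudapzod.
Rule 2 (intervocalic voicing): no segment meets the environment; /gugudapzod/ is unchanged.
Rule 3 (regressive voicing assimilation): /p/ precedes the voiced obstruent /z/, so it voices to [b] by assimilation. /gugudapzod/ → gugudabzod.
Rule 4 (final devoicing): /d/ is a voiced obstruent in word-final position, so it devoices to [t]. /gugudabzod/ → gugudabzot.

gugudabzot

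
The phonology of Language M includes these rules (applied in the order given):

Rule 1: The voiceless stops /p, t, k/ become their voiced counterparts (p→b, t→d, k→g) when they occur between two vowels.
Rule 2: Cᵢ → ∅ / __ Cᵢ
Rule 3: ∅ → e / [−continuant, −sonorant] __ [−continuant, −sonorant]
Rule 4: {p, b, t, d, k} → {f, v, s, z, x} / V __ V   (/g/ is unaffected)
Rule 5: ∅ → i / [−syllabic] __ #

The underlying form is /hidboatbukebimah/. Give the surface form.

hizevoasevugevimahi

Rule 1 (intervocalic voicing): /k/ is a voiceless stop between vowels /u/ and /e/, so it voices to [g]. /hidboatbukebimah/ → hidboatbugebimah.
Rule 2 (degemination): no segment meets the environment; /hidboatbugebimah/ is unchanged.
Rule 3 (stop-cluster e-epenthesis): /d/ and /b/ form a stop–stop cluster, so [e] is inserted between them. /t/ and /b/ form a stop–stop cluster, so [e] is inserted between them. /hidboatbugebimah/ → hideboatebugebimah.
Rule 4 (intervocalic spirantization): /d/ is a stop between vowels /i/ and /e/, so it spirantizes to the fricative [z]. /b/ is a stop between vowels /e/ and /o/, so it spirantizes to the fricative [v]. /t/ is a stop between vowels /a/ and /e/, so it spirantizes to the fricative [s]. /b/ is a stop between vowels /e/ and /u/, so it spirantizes to the fricative [v]. /b/ is a stop between vowels /e/ and /i/, so it spirantizes to the fricative [v]. /hideboatebugebimah/ → hizevoasevugevimah.
Rule 5 (final i-epenthesis): the form ends in the consonant /h/, so [i] is inserted word-finally. /hizevoasevugevimah/ → hizevoasevugevimahi.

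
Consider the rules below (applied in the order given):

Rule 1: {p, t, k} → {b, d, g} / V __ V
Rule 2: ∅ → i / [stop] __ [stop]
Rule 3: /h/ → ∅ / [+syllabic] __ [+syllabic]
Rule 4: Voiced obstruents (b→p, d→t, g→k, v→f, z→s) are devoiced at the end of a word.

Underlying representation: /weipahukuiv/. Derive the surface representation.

Rule 1 (intervocalic voicing): /p/ is a voiceless stop between vowels /i/ and /a/, so it voices to [b]. /k/ is a voiceless stop between vowels /u/ and /u/, so it voices to [g]. /weipahukuiv/ → weibahuguiv.
Rule 2 (stop-cluster i-epenthesis): no segment meets the environment; /weibahuguiv/ is unchanged.
Rule 3 (intervocalic h-deletion): /h/ occurs between vowels /a/ and /u/, so it deletes. /weibahuguiv/ → weibauguiv.
Rule 4 (final devoicing): /v/ is a voiced obstruent in word-final position, so it devoices to [f]. /weibauguiv/ → weibauguif.

weibauguif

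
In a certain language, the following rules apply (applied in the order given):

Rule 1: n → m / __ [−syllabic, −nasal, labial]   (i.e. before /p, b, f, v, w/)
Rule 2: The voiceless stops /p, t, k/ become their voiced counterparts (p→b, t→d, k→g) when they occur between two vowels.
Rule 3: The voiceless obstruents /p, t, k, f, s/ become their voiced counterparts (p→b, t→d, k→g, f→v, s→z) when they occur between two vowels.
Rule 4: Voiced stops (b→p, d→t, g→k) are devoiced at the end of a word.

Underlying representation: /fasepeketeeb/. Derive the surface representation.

fazebegedeep

Rule 1 (nasal place assimilation): no segment meets the environment; /fasepeketeeb/ is unchanged.
Rule 2 (intervocalic voicing): /p/ is a voiceless stop between vowels /e/ and /e/, so it voices to [b]. /k/ is a voiceless stop between vowels /e/ and /e/, so it voices to [g]. /t/ is a voiceless stop between vowels /e/ and /e/, so it voices to [d]. /fasepeketeeb/ → fasebegedeeb.
Rule 3 (intervocalic voicing): /s/ is a voiceless obstruent between vowels /a/ and /e/, so it voices to [z]. /fasebegedeeb/ → fazebegedeeb.
Rule 4 (final devoicing): /b/ is a voiced stop in word-final position, so it devoices to [p]. /fazebegedeeb/ → fazebegedeep.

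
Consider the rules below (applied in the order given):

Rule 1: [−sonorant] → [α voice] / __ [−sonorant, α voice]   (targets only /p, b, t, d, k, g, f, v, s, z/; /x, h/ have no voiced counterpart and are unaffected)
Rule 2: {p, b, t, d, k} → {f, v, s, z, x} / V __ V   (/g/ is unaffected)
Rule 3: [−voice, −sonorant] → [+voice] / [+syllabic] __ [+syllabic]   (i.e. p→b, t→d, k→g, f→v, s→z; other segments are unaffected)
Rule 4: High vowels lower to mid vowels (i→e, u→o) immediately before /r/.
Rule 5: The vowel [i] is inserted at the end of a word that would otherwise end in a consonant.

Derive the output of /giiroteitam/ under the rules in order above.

gierozeizami

Rule 1 (regressive voicing assimilation): no segment meets the environment; /giiroteitam/ is unchanged.
Rule 2 (intervocalic spirantization): /t/ is a stop between vowels /o/ and /e/, so it spirantizes to the fricative [s]. /t/ is a stop between vowels /i/ and /a/, so it spirantizes to the fricative [s]. /giiroteitam/ → giiroseisam.
Rule 3 (intervocalic voicing): /s/ is a voiceless obstruent between vowels /o/ and /e/, so it voices to [z]. /s/ is a voiceless obstruent between vowels /i/ and /a/, so it voices to [z]. /giiroseisam/ → giirozeizam.
Rule 4 (pre-rhotic lowering): /i/ is a high vowel immediately before /r/, so it lowers to [e]. /giirozeizam/ → gierozeizam.
Rule 5 (final i-epenthesis): the form ends in the consonant /m/, so [i] is inserted word-finally. /gierozeizam/ → gierozeizami.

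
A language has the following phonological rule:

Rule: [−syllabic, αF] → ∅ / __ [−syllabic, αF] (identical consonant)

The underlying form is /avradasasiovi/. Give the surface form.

No segment of /avradasasiovi/ meets the structural description of the rule, so the form surfaces unchanged.

avradasasiovi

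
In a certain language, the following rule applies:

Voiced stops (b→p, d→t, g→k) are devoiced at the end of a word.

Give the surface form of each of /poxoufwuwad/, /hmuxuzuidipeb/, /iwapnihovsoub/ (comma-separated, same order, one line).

poxoufwuwat, hmuxuzuidipep, iwapnihovsoup

/poxoufwuwad/: /d/ is a voiced stop in word-final position, so it devoices to [t]. → [poxoufwuwat].
/hmuxuzuidipeb/: /b/ is a voiced stop in word-final position, so it devoices to [p]. → [hmuxuzuidipep].
/iwapnihovsoub/: /b/ is a voiced stop in word-final position, so it devoices to [p]. → [iwapnihovsoup].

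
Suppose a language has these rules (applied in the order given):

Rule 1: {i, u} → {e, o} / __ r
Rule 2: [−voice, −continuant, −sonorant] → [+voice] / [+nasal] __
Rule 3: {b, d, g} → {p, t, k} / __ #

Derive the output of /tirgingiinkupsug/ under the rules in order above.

Rule 1 (pre-rhotic lowering): /i/ is a high vowel immediately before /r/, so it lowers to [e]. /tirgingiinkupsug/ → tergingiinkupsug.
Rule 2 (post-nasal voicing): /k/ is a voiceless stop immediately after the nasal /n/, so it voices to [g]. /tergingiinkupsug/ → tergingiingupsug.
Rule 3 (final devoicing): /g/ is a voiced stop in word-final position, so it devoices to [k]. /tergingiingupsug/ → tergingiingupsuk.

tergingiingupsuk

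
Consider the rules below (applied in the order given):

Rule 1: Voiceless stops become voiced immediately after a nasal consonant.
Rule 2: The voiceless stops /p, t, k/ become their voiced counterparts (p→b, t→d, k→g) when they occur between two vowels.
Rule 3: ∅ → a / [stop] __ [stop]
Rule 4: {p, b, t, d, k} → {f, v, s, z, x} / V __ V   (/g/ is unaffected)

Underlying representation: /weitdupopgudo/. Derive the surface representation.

weisazuvofaguzo

Rule 1 (post-nasal voicing): no segment meets the environment; /weitdupopgudo/ is unchanged.
Rule 2 (intervocalic voicing): /p/ is a voiceless stop between vowels /u/ and /o/, so it voices to [b]. /weitdupopgudo/ → weitdubopgudo.
Rule 3 (stop-cluster a-epenthesis): /t/ and /d/ form a stop–stop cluster, so [a] is inserted between them. /p/ and /g/ form a stop–stop cluster, so [a] is inserted between them. /weitdubopgudo/ → weitadubopagudo.
Rule 4 (intervocalic spirantization): /t/ is a stop between vowels /i/ and /a/, so it spirantizes to the fricative [s]. /d/ is a stop between vowels /a/ and /u/, so it spirantizes to the fricative [z]. /b/ is a stop between vowels /u/ and /o/, so it spirantizes to the fricative [v]. /p/ is a stop between vowels /o/ and /a/, so it spirantizes to the fricative [f]. /d/ is a stop between vowels /u/ and /o/, so it spirantizes to the fricative [z]. /weitadubopagudo/ → weisazuvofaguzo.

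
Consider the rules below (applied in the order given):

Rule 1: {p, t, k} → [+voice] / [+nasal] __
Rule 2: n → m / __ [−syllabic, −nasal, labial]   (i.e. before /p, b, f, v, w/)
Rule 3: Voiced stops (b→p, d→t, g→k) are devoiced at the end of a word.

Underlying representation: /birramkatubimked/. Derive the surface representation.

birramgatubimget

Rule 1 (post-nasal voicing): /k/ is a voiceless stop immediately after the nasal /m/, so it voices to [g]. /k/ is a voiceless stop immediately after the nasal /m/, so it voices to [g]. /birramkatubimked/ → birramgatubimged.
Rule 2 (nasal place assimilation): no segment meets the environment; /birramgatubimged/ is unchanged.
Rule 3 (final devoicing): /d/ is a voiced stop in word-final position, so it devoices to [t]. /birramgatubimged/ → birramgatubimget.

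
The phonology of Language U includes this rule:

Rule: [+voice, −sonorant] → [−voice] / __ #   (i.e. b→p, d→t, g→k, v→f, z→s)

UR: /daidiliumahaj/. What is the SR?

No segment of /daidiliumahaj/ meets the structural description of the rule, so the form surfaces unchanged.

daidiliumahaj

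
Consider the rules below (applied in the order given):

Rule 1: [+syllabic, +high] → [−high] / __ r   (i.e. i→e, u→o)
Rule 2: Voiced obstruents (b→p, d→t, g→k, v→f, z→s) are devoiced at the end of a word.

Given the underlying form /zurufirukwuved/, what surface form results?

Rule 1 (pre-rhotic lowering): /u/ is a high vowel immediately before /r/, so it lowers to [o]. /i/ is a high vowel immediately before /r/, so it lowers to [e]. /zurufirukwuved/ → zoruferukwuved.
Rule 2 (final devoicing): /d/ is a voiced obstruent in word-final position, so it devoices to [t]. /zoruferukwuved/ → zoruferukwuvet.

zoruferukwuvet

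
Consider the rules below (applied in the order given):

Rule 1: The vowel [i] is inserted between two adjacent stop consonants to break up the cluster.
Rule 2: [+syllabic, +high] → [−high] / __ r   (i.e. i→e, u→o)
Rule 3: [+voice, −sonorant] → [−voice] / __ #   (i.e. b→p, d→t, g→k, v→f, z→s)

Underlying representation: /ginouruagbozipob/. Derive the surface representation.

ginooruagibozipop

Rule 1 (stop-cluster i-epenthesis): /g/ and /b/ form a stop–stop cluster, so [i] is inserted between them. /ginouruagbozipob/ → ginouruagibozipob.
Rule 2 (pre-rhotic lowering): /u/ is a high vowel immediately before /r/, so it lowers to [o]. /ginouruagibozipob/ → ginooruagibozipob.
Rule 3 (final devoicing): /b/ is a voiced obstruent in word-final position, so it devoices to [p]. /ginooruagibozipob/ → ginooruagibozipop.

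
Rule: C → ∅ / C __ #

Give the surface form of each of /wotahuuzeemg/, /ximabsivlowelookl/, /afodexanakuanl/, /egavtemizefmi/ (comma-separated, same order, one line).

/wotahuuzeemg/: /g/ is the second consonant of a word-final cluster /mg/, so it deletes. → [wotahuuzeem].
/ximabsivlowelookl/: /l/ is the second consonant of a word-final cluster /kl/, so it deletes. → [ximabsivlowelook].
/afodexanakuanl/: /l/ is the second consonant of a word-final cluster /nl/, so it deletes. → [afodexanakuan].
/egavtemizefmi/: the rule's environment is not met; surfaces unchanged as [egavtemizefmi].

wotahuuzeem, ximabsivlowelook, afodexanakuan, egavtemizefmi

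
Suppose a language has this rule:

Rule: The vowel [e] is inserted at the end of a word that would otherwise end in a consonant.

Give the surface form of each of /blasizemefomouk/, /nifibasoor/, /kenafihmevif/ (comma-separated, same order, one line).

blasizemefomouke, nifibasoore, kenafihmevife

/blasizemefomouk/: the form ends in the consonant /k/, so [e] is inserted word-finally. → [blasizemefomouke].
/nifibasoor/: the form ends in the consonant /r/, so [e] is inserted word-finally. → [nifibasoore].
/kenafihmevif/: the form ends in the consonant /f/, so [e] is inserted word-finally. → [kenafihmevife].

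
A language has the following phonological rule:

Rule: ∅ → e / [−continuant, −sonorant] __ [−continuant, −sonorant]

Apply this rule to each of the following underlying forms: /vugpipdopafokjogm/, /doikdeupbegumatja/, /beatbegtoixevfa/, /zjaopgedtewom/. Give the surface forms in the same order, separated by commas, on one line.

vugepipedopafokjogm, doikedeupebegumatja, beatebegetoixevfa, zjaopegedetewom

/vugpipdopafokjogm/: /g/ and /p/ form a stop–stop cluster, so [e] is inserted between them. /p/ and /d/ form a stop–stop cluster, so [e] is inserted between them. → [vugepipedopafokjogm].
/doikdeupbegumatja/: /k/ and /d/ form a stop–stop cluster, so [e] is inserted between them. /p/ and /b/ form a stop–stop cluster, so [e] is inserted between them. → [doikedeupebegumatja].
/beatbegtoixevfa/: /t/ and /b/ form a stop–stop cluster, so [e] is inserted between them. /g/ and /t/ form a stop–stop cluster, so [e] is inserted between them. → [beatebegetoixevfa].
/zjaopgedtewom/: /p/ and /g/ form a stop–stop cluster, so [e] is inserted between them. /d/ and /t/ form a stop–stop cluster, so [e] is inserted between them. → [zjaopegedetewom].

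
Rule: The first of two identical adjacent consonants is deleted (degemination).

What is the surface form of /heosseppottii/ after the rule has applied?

/ss/ is a geminate; the first /s/ deletes.
/pp/ is a geminate; the first /p/ deletes.
/tt/ is a geminate; the first /t/ deletes.
The other instances of /h/, /s/, /p/, /t/ do not occur in the required environment and remain unchanged.
Surface form: [heosepotii].

heosepotii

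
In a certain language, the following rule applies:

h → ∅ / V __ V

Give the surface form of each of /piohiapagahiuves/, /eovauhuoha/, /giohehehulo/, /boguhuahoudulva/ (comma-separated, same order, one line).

pioiapagaiuves, eovauuoa, gioeeulo, boguuaoudulva

/piohiapagahiuves/: /h/ occurs between vowels /o/ and /i/, so it deletes. /h/ occurs between vowels /a/ and /i/, so it deletes. → [pioiapagaiuves].
/eovauhuoha/: /h/ occurs between vowels /u/ and /u/, so it deletes. /h/ occurs between vowels /o/ and /a/, so it deletes. → [eovauuoa].
/giohehehulo/: /h/ occurs between vowels /o/ and /e/, so it deletes. /h/ occurs between vowels /e/ and /e/, so it deletes. /h/ occurs between vowels /e/ and /u/, so it deletes. → [gioeeulo].
/boguhuahoudulva/: /h/ occurs between vowels /u/ and /u/, so it deletes. /h/ occurs between vowels /a/ and /o/, so it deletes. → [boguuaoudulva].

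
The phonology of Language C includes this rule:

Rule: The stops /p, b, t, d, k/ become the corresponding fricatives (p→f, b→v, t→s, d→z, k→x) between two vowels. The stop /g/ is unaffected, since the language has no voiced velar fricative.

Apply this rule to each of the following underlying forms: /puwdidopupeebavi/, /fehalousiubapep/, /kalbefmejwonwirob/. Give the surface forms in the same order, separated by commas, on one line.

/puwdidopupeebavi/: /d/ is a stop between vowels /i/ and /o/, so it spirantizes to the fricative [z]. /p/ is a stop between vowels /o/ and /u/, so it spirantizes to the fricative [f]. /p/ is a stop between vowels /u/ and /e/, so it spirantizes to the fricative [f]. /b/ is a stop between vowels /e/ and /a/, so it spirantizes to the fricative [v]. → [puwdizofufeevavi].
/fehalousiubapep/: /b/ is a stop between vowels /u/ and /a/, so it spirantizes to the fricative [v]. /p/ is a stop between vowels /a/ and /e/, so it spirantizes to the fricative [f]. → [fehalousiuvafep].
/kalbefmejwonwirob/: the rule's environment is not met; surfaces unchanged as [kalbefmejwonwirob].

puwdizofufeevavi, fehalousiuvafep, kalbefmejwonwirob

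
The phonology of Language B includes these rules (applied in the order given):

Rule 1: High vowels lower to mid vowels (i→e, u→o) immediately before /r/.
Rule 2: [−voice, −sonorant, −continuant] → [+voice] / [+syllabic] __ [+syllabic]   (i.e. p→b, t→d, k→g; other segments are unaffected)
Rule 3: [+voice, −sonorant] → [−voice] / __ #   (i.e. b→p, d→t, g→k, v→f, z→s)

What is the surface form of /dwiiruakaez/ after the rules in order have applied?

Rule 1 (pre-rhotic lowering): /i/ is a high vowel immediately before /r/, so it lowers to [e]. /dwiiruakaez/ → dwieruakaez.
Rule 2 (intervocalic voicing): /k/ is a voiceless stop between vowels /a/ and /a/, so it voices to [g]. /dwieruakaez/ → dwieruagaez.
Rule 3 (final devoicing): /z/ is a voiced obstruent in word-final position, so it devoices to [s]. /dwieruagaez/ → dwieruagaes.

dwieruagaes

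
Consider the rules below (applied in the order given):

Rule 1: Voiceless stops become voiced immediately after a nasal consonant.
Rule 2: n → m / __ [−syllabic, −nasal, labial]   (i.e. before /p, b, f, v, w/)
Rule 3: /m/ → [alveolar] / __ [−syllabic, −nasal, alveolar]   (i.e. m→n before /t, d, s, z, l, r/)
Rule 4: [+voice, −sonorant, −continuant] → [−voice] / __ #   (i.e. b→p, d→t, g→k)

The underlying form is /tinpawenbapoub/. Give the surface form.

Rule 1 (post-nasal voicing): /p/ is a voiceless stop immediately after the nasal /n/, so it voices to [b]. /tinpawenbapoub/ → tinbawenbapoub.
Rule 2 (nasal place assimilation): /n/ precedes the labial consonant /b/, so it assimilates in place to [m]. /n/ precedes the labial consonant /b/, so it assimilates in place to [m]. /tinbawenbapoub/ → timbawembapoub.
Rule 3 (nasal place assimilation): no segment meets the environment; /timbawembapoub/ is unchanged.
Rule 4 (final devoicing): /b/ is a voiced stop in word-final position, so it devoices to [p]. /timbawembapoub/ → timbawembapoup.

timbawembapoup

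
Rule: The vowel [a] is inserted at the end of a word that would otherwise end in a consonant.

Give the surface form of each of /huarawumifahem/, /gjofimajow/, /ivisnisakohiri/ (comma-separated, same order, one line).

/huarawumifahem/: the form ends in the consonant /m/, so [a] is inserted word-finally. → [huarawumifahema].
/gjofimajow/: the form ends in the consonant /w/, so [a] is inserted word-finally. → [gjofimajowa].
/ivisnisakohiri/: the rule's environment is not met; surfaces unchanged as [ivisnisakohiri].

huarawumifahema, gjofimajowa, ivisnisakohiri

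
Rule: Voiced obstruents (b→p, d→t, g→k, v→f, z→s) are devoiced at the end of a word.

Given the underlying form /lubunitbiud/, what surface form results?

/d/ is a voiced obstruent in word-final position, so it devoices to [t].
The other instances of /b/ do not occur in the required environment and remain unchanged.
Surface form: [lubunitbiut].

lubunitbiut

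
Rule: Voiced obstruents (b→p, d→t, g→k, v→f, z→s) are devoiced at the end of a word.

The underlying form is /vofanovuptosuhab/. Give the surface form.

vofanovuptosuhap

/b/ is a voiced obstruent in word-final position, so it devoices to [p].
The other instances of /v/ do not occur in the required environment and remain unchanged.
Surface form: [vofanovuptosuhap].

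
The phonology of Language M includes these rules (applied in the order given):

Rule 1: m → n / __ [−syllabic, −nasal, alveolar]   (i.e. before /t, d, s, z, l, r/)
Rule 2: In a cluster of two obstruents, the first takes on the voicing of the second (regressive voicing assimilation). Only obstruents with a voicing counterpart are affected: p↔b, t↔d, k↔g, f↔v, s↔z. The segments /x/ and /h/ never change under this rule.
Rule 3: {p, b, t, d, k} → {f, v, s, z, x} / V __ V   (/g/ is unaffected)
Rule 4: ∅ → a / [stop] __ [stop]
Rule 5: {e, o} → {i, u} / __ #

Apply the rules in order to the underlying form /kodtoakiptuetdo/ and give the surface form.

kotatoaxipatuedadu

Rule 1 (nasal place assimilation): no segment meets the environment; /kodtoakiptuetdo/ is unchanged.
Rule 2 (regressive voicing assimilation): /d/ precedes the voiceless obstruent /t/, so it devoices to [t] by assimilation. /t/ precedes the voiced obstruent /d/, so it voices to [d] by assimilation. /kodtoakiptuetdo/ → kottoakiptueddo.
Rule 3 (intervocalic spirantization): /k/ is a stop between vowels /a/ and /i/, so it spirantizes to the fricative [x]. /kottoakiptueddo/ → kottoaxiptueddo.
Rule 4 (stop-cluster a-epenthesis): /t/ and /t/ form a stop–stop cluster, so [a] is inserted between them. /p/ and /t/ form a stop–stop cluster, so [a] is inserted between them. /d/ and /d/ form a stop–stop cluster, so [a] is inserted between them. /kottoaxiptueddo/ → kotatoaxipatuedado.
Rule 5 (final vowel raising): /o/ is a mid vowel in word-final position, so it raises to [u]. /kotatoaxipatuedado/ → kotatoaxipatuedadu.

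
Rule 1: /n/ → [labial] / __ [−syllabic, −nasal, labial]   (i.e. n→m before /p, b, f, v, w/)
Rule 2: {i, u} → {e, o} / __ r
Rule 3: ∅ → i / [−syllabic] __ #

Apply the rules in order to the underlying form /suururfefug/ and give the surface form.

suororfefugi

Rule 1 (nasal place assimilation): no segment meets the environment; /suururfefug/ is unchanged.
Rule 2 (pre-rhotic lowering): /u/ is a high vowel immediately before /r/, so it lowers to [o]. /u/ is a high vowel immediately before /r/, so it lowers to [o]. /suururfefug/ → suororfefug.
Rule 3 (final i-epenthesis): the form ends in the consonant /g/, so [i] is inserted word-finally. /suororfefug/ → suororfefugi.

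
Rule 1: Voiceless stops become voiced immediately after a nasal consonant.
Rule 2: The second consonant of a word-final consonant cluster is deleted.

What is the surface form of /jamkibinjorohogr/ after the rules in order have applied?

Rule 1 (post-nasal voicing): /k/ is a voiceless stop immediately after the nasal /m/, so it voices to [g]. /jamkibinjorohogr/ → jamgibinjorohogr.
Rule 2 (final cluster simplification): /r/ is the second consonant of a word-final cluster /gr/, so it deletes. /jamgibinjorohogr/ → jamgibinjorohog.

jamgibinjorohog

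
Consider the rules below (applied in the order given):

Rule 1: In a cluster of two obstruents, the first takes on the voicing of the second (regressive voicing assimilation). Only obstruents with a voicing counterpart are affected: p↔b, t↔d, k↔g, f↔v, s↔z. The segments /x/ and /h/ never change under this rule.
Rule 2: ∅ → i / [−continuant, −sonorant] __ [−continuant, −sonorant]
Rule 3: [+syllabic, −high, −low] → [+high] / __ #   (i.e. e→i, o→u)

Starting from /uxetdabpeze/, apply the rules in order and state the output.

uxedidapipezi

Rule 1 (regressive voicing assimilation): /t/ precedes the voiced obstruent /d/, so it voices to [d] by assimilation. /b/ precedes the voiceless obstruent /p/, so it devoices to [p] by assimilation. /uxetdabpeze/ → uxeddappeze.
Rule 2 (stop-cluster i-epenthesis): /d/ and /d/ form a stop–stop cluster, so [i] is inserted between them. /p/ and /p/ form a stop–stop cluster, so [i] is inserted between them. /uxeddappeze/ → uxedidapipeze.
Rule 3 (final vowel raising): /e/ is a mid vowel in word-final position, so it raises to [i]. /uxedidapipeze/ → uxedidapipezi.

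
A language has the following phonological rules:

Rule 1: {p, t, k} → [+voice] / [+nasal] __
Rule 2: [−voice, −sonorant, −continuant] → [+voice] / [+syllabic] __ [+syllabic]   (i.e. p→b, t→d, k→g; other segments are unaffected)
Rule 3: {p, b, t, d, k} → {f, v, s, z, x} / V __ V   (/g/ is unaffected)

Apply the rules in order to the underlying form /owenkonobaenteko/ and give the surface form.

Rule 1 (post-nasal voicing): /k/ is a voiceless stop immediately after the nasal /n/, so it voices to [g]. /t/ is a voiceless stop immediately after the nasal /n/, so it voices to [d]. /owenkonobaenteko/ → owengonobaendeko.
Rule 2 (intervocalic voicing): /k/ is a voiceless stop between vowels /e/ and /o/, so it voices to [g]. /owengonobaendeko/ → owengonobaendego.
Rule 3 (intervocalic spirantization): /b/ is a stop between vowels /o/ and /a/, so it spirantizes to the fricative [v]. /owengonobaendego/ → owengonovaendego.

owengonovaendego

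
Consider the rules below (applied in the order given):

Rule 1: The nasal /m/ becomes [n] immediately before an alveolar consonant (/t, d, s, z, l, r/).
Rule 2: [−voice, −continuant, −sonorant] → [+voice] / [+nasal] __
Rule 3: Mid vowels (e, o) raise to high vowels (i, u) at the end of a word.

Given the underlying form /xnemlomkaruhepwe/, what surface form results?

Rule 1 (nasal place assimilation): /m/ precedes the alveolar consonant /l/, so it assimilates in place to [n]. /xnemlomkaruhepwe/ → xnenlomkaruhepwe.
Rule 2 (post-nasal voicing): /k/ is a voiceless stop immediately after the nasal /m/, so it voices to [g]. /xnenlomkaruhepwe/ → xnenlomgaruhepwe.
Rule 3 (final vowel raising): /e/ is a mid vowel in word-final position, so it raises to [i]. /xnenlomgaruhepwe/ → xnenlomgaruhepwi.

xnenlomgaruhepwi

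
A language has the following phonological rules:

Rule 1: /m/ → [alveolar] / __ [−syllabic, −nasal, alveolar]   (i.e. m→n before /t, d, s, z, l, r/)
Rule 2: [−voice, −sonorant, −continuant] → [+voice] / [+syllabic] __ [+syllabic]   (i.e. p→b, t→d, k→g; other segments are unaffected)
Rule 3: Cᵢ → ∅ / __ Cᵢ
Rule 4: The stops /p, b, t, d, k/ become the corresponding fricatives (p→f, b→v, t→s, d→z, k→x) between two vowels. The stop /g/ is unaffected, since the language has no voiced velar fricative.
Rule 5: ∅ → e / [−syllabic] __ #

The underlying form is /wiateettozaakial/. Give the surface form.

wiazeesozaagiale

Rule 1 (nasal place assimilation): no segment meets the environment; /wiateettozaakial/ is unchanged.
Rule 2 (intervocalic voicing): /t/ is a voiceless stop between vowels /a/ and /e/, so it voices to [d]. /k/ is a voiceless stop between vowels /a/ and /i/, so it voices to [g]. /wiateettozaakial/ → wiadeettozaagial.
Rule 3 (degemination): /tt/ is a geminate; the first /t/ deletes. /wiadeettozaagial/ → wiadeetozaagial.
Rule 4 (intervocalic spirantization): /d/ is a stop between vowels /a/ and /e/, so it spirantizes to the fricative [z]. /t/ is a stop between vowels /e/ and /o/, so it spirantizes to the fricative [s]. /wiadeetozaagial/ → wiazeesozaagial.
Rule 5 (final e-epenthesis): the form ends in the consonant /l/, so [e] is inserted word-finally. /wiazeesozaagial/ → wiazeesozaagiale.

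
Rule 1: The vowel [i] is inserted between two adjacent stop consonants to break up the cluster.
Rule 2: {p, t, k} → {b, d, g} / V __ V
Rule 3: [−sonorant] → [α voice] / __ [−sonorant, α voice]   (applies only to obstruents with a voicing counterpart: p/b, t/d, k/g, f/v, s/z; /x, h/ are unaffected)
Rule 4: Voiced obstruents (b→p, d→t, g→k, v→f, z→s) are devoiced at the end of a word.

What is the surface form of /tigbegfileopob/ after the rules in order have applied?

Rule 1 (stop-cluster i-epenthesis): /g/ and /b/ form a stop–stop cluster, so [i] is inserted between them. /tigbegfileopob/ → tigibegfileopob.
Rule 2 (intervocalic voicing): /p/ is a voiceless stop between vowels /o/ and /o/, so it voices to [b]. /tigibegfileopob/ → tigibegfileobob.
Rule 3 (regressive voicing assimilation): /g/ precedes the voiceless obstruent /f/, so it devoices to [k] by assimilation. /tigibegfileobob/ → tigibekfileobob.
Rule 4 (final devoicing): /b/ is a voiced obstruent in word-final position, so it devoices to [p]. /tigibekfileobob/ → tigibekfileobop.

tigibekfileobop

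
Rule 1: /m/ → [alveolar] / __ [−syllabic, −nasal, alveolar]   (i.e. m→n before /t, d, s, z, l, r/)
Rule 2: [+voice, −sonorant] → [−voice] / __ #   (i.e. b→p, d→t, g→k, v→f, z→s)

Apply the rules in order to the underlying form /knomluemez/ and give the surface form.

knonluemes

Rule 1 (nasal place assimilation): /m/ precedes the alveolar consonant /l/, so it assimilates in place to [n]. /knomluemez/ → knonluemez.
Rule 2 (final devoicing): /z/ is a voiced obstruent in word-final position, so it devoices to [s]. /knonluemez/ → knonluemes.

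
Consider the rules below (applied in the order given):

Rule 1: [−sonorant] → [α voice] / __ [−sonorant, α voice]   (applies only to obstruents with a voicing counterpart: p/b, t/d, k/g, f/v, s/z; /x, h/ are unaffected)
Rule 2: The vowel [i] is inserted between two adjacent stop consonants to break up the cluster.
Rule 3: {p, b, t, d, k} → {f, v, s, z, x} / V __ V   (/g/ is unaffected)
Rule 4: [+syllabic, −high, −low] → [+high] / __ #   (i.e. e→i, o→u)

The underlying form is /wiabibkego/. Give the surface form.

wiavifixegu

Rule 1 (regressive voicing assimilation): /b/ precedes the voiceless obstruent /k/, so it devoices to [p] by assimilation. /wiabibkego/ → wiabipkego.
Rule 2 (stop-cluster i-epenthesis): /p/ and /k/ form a stop–stop cluster, so [i] is inserted between them. /wiabipkego/ → wiabipikego.
Rule 3 (intervocalic spirantization): /b/ is a stop between vowels /a/ and /i/, so it spirantizes to the fricative [v]. /p/ is a stop between vowels /i/ and /i/, so it spirantizes to the fricative [f]. /k/ is a stop between vowels /i/ and /e/, so it spirantizes to the fricative [x]. /wiabipikego/ → wiavifixego.
Rule 4 (final vowel raising): /o/ is a mid vowel in word-final position, so it raises to [u]. /wiavifixego/ → wiavifixegu.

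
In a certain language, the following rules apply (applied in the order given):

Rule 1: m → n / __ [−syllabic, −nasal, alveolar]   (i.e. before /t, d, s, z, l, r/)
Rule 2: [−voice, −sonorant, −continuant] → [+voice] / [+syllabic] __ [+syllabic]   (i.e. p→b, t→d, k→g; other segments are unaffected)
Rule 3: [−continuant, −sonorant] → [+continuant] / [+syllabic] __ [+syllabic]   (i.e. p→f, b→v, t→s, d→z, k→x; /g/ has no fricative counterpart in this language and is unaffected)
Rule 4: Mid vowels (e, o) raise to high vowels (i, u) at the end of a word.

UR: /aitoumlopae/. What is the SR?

aizounlovai

Rule 1 (nasal place assimilation): /m/ precedes the alveolar consonant /l/, so it assimilates in place to [n]. /aitoumlopae/ → aitounlopae.
Rule 2 (intervocalic voicing): /t/ is a voiceless stop between vowels /i/ and /o/, so it voices to [d]. /p/ is a voiceless stop between vowels /o/ and /a/, so it voices to [b]. /aitounlopae/ → aidounlobae.
Rule 3 (intervocalic spirantization): /d/ is a stop between vowels /i/ and /o/, so it spirantizes to the fricative [z]. /b/ is a stop between vowels /o/ and /a/, so it spirantizes to the fricative [v]. /aidounlobae/ → aizounlovae.
Rule 4 (final vowel raising): /e/ is a mid vowel in word-final position, so it raises to [i]. /aizounlovae/ → aizounlovai.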